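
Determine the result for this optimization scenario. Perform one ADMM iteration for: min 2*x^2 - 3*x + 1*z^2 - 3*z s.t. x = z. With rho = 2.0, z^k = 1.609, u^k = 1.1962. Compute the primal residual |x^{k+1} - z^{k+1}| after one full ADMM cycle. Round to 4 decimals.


ADMM iteration with rho = 2.0, z^k = 1.609, u^k = 1.1962
Step 1: x-update.
Minimize 2*x^2 - 3*x + (2.0/2)*(x - 1.609 + 1.1962)^2
FOC: (2*2 + 2.0)*x = 3 + 2.0*(1.609 - 1.1962)
x^{k+1} = 0.6376
Step 2: z-update.
Minimize 1*z^2 - 3*z + (2.0/2)*(0.6376 - z + 1.1962)^2
FOC: (2*1 + 2.0)*z = 3 + 2.0*(0.6376 + 1.1962)
z^{k+1} = 1.6669
Step 3: u-update.
u^{k+1} = 1.1962 + 0.6376 - 1.6669 = 0.1669
Step 4: Primal residual = |0.6376 - 1.6669| = 1.0293


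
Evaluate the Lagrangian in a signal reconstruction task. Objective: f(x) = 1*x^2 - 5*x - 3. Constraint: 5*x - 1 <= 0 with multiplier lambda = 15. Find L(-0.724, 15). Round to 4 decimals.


Step 1: Evaluate f(x).
f(-0.724) = 1*(-0.724)^2 - 5*(-0.724) - 3 = 1.1442
Step 2: Evaluate g(x).
g(-0.724) = 5*-0.724 - 1 = -4.62
Step 3: Compute Lagrangian.
L = 1.1442 + 15*-4.62 = -68.1558


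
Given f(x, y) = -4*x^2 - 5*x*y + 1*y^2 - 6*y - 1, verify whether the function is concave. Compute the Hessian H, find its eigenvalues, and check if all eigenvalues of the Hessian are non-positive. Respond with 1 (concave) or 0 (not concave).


The Hessian of f(x,y) = -4*x^2 - 5*x*y + 1*y^2 - 6*y - 1 is:
H = [[-8, -5], [-5, 2]]
Trace = -8 + 2 = -6
Determinant = -8*2 - (-5)^2 = -41
Discriminant = (-6)^2 - 4*-41 = 200.0
Eigenvalues: lambda_1 = -10.0711, lambda_2 = 4.0711
The function is not concave.

0


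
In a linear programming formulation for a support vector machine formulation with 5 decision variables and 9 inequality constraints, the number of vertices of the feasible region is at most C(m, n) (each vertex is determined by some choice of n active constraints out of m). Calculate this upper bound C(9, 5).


Each vertex corresponds to some choice of n active constraints out of m, so the number of vertices is at most C(m, n) = m! / (n!(m-n)!).
m = 9, n = 5
Numerator: 9 * 8 * 7 * 6 * 5
Denominator: 5! = 120
C(9, 5) = 126


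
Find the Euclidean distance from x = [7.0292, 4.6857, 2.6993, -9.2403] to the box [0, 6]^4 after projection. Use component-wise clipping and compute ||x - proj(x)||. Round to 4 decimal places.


Project each component onto [0, 6].
clip(7.0292) = 6.0, clip(4.6857) = 4.6857, clip(2.6993) = 2.6993, clip(-9.2403) = 0.0
Projection = [6.0, 4.6857, 2.6993, 0.0]
Squared diffs: [1.0593, 0.0, 0.0, 85.3831]
Distance = sqrt(86.4424) = 9.2974


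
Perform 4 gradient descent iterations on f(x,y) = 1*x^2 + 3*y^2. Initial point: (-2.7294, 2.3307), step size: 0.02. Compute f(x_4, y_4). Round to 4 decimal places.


Gradient descent on f(x,y) = 1*x^2 + 3*y^2.
Starting point: (-2.7294, 2.3307), alpha = 0.02
Step 1: grad_x = 2*1*-2.7294 = -5.4588, grad_y = 2*3*2.3307 = 13.9842
  x_1 = -2.7294 - 0.02*-5.4588 = -2.6202
  y_1 = 2.3307 - 0.02*13.9842 = 2.051
Step 2: grad_x = 2*1*-2.6202 = -5.2404, grad_y = 2*3*2.051 = 12.3061
  x_2 = -2.6202 - 0.02*-5.2404 = -2.5154
  y_2 = 2.051 - 0.02*12.3061 = 1.8049
Step 3: grad_x = 2*1*-2.5154 = -5.0308, grad_y = 2*3*1.8049 = 10.8294
  x_3 = -2.5154 - 0.02*-5.0308 = -2.4148
  y_3 = 1.8049 - 0.02*10.8294 = 1.5883
Step 4: grad_x = 2*1*-2.4148 = -4.8296, grad_y = 2*3*1.5883 = 9.5298
  x_4 = -2.4148 - 0.02*-4.8296 = -2.3182
  y_4 = 1.5883 - 0.02*9.5298 = 1.3977
f(-2.3182, 1.3977) = 1*(-2.3182)^2 + 3*1.3977^2 = 11.2349


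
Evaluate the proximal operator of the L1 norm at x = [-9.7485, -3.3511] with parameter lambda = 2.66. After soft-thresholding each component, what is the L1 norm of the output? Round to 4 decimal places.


Soft-thresholding with lambda = 2.66:
prox(-9.7485) = sign(-9.7485)*max(|-9.7485| - 2.66, 0) = -7.0885
prox(-3.3511) = sign(-3.3511)*max(|-3.3511| - 2.66, 0) = -0.6911
prox(x) = [-7.0885, -0.6911]
||prox(x)||_1 = 7.0885 + 0.6911 = 7.7796


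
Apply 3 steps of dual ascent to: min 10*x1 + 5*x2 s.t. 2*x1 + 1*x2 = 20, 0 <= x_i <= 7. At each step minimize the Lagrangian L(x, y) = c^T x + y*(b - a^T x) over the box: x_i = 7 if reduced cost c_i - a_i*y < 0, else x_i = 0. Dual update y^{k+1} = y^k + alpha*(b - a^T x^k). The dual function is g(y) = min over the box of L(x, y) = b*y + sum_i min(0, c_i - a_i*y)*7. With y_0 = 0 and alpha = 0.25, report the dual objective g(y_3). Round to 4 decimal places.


Dual ascent for LP: min 10*x1 + 5*x2, 2*x1 + 1*x2 = 20, 0 <= x_i <= 7
Step 1: y^k = 0.0, reduced costs: (10.0, 5.0)
  x^k = (0.0, 0.0), subgradient = b - a^T x = 20.0
  y^{k+1} = 0.0 + 0.25*20.0 = 5.0
Step 2: y^k = 5.0, reduced costs: (0.0, 0.0)
  x^k = (0.0, 0.0), subgradient = b - a^T x = 20.0
  y^{k+1} = 5.0 + 0.25*20.0 = 10.0
Step 3: y^k = 10.0, reduced costs: (-10.0, -5.0)
  x^k = (7.0, 7.0), subgradient = b - a^T x = -1.0
  y^{k+1} = 10.0 + 0.25*-1.0 = 9.75
Dual objective at y_3 = 9.75: reduced costs (-9.5, -4.75), box minimizer x = (7.0, 7.0)
g(y_3) = b*y + (c1 - a1*y)*x1 + (c2 - a2*y)*x2 = 20*9.75 + (-9.5)*7.0 + (-4.75)*7.0 = 195.0 - 66.5 - 33.25 = 95.25


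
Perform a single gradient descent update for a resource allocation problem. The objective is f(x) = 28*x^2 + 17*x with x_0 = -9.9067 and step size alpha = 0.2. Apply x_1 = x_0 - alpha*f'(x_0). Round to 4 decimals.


We compute the gradient at x_0 and apply the update.
f'(x) = 56*x + 17
f'(-9.9067) = 56*-9.9067 + 17 = -537.7752
x_1 = -9.9067 - 0.2*-537.7752 = 97.6483


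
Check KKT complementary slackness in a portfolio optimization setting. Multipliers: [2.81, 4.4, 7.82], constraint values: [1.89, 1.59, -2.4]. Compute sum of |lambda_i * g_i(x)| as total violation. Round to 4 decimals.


KKT complementary slackness check:
lambda_1 * g_1 = 2.81 * 1.89 = 5.3109
lambda_2 * g_2 = 4.4 * 1.59 = 6.996
lambda_3 * g_3 = 7.82 * -2.4 = -18.768
Total violation = 5.3109 + 6.996 + 18.768 = 31.0749


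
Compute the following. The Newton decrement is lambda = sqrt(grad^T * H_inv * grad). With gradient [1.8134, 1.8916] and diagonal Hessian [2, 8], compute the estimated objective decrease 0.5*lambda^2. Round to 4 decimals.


Step 1: H is diagonal, so H^(-1) * g = [0.9067, 0.2365].
Step 2: g^T H^(-1) g = sum_i g_i^2 / H_ii
  = (1.8134)^2/2 + (1.8916)^2/8
  = 1.6442 + 0.4473 = 2.0915
Step 3: Objective decrease = 0.5 * g^T H^(-1) g = 1.0457


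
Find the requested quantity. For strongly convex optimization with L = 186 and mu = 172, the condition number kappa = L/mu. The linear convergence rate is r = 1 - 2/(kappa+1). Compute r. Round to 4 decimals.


Step 1: Compute the condition number.
kappa = L/mu = 186/172 = 1.0814
Step 2: Compute the convergence rate.
r = 1 - 2/(kappa + 1) = 1 - 2*mu/(L + mu) = (L - mu)/(L + mu) = 14/358 = 0.0391


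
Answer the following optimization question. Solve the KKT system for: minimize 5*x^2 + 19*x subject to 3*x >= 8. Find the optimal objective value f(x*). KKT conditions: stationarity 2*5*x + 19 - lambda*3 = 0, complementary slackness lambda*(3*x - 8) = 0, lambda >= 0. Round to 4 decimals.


Step 1: Try lambda = 0 (constraint inactive).
x_unc = -19/(2*5) = -1.9
Check: 3*-1.9 = -5.7 < 8 -- violated!
Step 2: Constraint must be active: 3*x = 8
x* = 8/3 = 2.6667 (rounded; the exact value 8/3 is used below)
lambda = (2*5*(8/3) + 19)/3 = 15.2222
Step 3: Compute optimal value.
f(x*) = 5*(8/3)^2 + 19*(8/3) = 86.2222


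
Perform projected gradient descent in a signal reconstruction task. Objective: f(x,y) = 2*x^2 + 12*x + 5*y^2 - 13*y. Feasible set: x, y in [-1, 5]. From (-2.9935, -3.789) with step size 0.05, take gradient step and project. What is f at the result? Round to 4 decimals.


Step 1: Compute gradient at (-2.9935, -3.789).
grad_x = 2*2*-2.9935 + 12 = 0.026
grad_y = 2*5*-3.789 - 13 = -50.89
Step 2: Gradient step.
x_raw = -2.9935 - 0.05*0.026 = -2.9948
y_raw = -3.789 - 0.05*-50.89 = -1.2445
Step 3: Project onto [-1, 5].
x_proj = clip(-2.9948) = -1.0
y_proj = clip(-1.2445) = -1.0
Step 4: Evaluate f.
f(-1.0, -1.0) = 8.0


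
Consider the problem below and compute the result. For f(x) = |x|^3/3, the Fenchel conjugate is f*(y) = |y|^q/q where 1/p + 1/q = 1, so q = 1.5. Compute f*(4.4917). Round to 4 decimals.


The conjugate exponent q satisfies 1/p + 1/q = 1.
p = 3, so q = 3/(3 - 1) = 1.5
|y|^q = 4.4917^1.5 = 9.5195
f*(4.4917) = 9.5195 / 1.5 = 6.3464


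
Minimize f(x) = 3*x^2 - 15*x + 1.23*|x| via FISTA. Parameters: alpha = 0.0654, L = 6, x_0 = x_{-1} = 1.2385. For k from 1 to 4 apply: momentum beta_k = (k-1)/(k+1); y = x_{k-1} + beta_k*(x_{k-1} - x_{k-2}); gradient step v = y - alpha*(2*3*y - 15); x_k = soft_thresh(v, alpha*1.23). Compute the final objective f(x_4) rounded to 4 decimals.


FISTA on f(x) = 3*x^2 - 15*x + 1.23*|x|
L = 6, alpha = 0.0654
Iteration 1: beta = 0.0, y = 1.2385 + 0.0*(1.2385 - 1.2385) = 1.2385
  grad(y) = -7.569, v = y - alpha*grad = 1.7335
  prox(v) = soft_thresh(1.7335, 0.0804) = 1.6531
Iteration 2: beta = 0.3333, y = 1.6531 + 0.3333*(1.6531 - 1.2385) = 1.7913
  grad(y) = -4.2524, v = y - alpha*grad = 2.0694
  prox(v) = soft_thresh(2.0694, 0.0804) = 1.9889
Iteration 3: beta = 0.5, y = 1.9889 + 0.5*(1.9889 - 1.6531) = 2.1569
  grad(y) = -2.0589, v = y - alpha*grad = 2.2915
  prox(v) = soft_thresh(2.2915, 0.0804) = 2.2111
Iteration 4: beta = 0.6, y = 2.2111 + 0.6*(2.2111 - 1.9889) = 2.3443
  grad(y) = -0.9339, v = y - alpha*grad = 2.4054
  prox(v) = soft_thresh(2.4054, 0.0804) = 2.325
f(x_4) = 3*2.325^2 - 15*2.325 + 1.23*|2.325| = -15.7984


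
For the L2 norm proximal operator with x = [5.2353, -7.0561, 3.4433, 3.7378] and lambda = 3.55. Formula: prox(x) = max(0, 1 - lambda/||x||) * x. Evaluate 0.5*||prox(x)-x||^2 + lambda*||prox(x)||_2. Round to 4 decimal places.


Step 1: Compute ||x||.
||x|| = 10.1501
Step 2: Compute scaling factor.
scale = max(0, 1 - 3.55/10.1501) = 0.6502
Step 3: prox(x) = [3.4043, -4.5882, 2.239, 2.4305]
||prox(x)|| = 6.6001
Step 4: Proximal objective.
0.5*||prox-x||^2 = 6.3013
lambda*||prox|| = 23.4304
Total = 29.7316


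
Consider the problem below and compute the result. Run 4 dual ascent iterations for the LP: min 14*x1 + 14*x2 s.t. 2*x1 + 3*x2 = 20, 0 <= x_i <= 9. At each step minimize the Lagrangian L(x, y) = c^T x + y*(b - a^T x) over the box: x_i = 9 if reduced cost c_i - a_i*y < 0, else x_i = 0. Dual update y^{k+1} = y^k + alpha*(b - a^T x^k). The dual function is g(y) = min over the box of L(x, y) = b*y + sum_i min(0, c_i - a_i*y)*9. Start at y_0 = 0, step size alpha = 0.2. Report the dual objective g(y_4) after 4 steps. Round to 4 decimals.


Dual ascent for LP: min 14*x1 + 14*x2, 2*x1 + 3*x2 = 20, 0 <= x_i <= 9
Step 1: y^k = 0.0, reduced costs: (14.0, 14.0)
  x^k = (0.0, 0.0), subgradient = b - a^T x = 20.0
  y^{k+1} = 0.0 + 0.2*20.0 = 4.0
Step 2: y^k = 4.0, reduced costs: (6.0, 2.0)
  x^k = (0.0, 0.0), subgradient = b - a^T x = 20.0
  y^{k+1} = 4.0 + 0.2*20.0 = 8.0
Step 3: y^k = 8.0, reduced costs: (-2.0, -10.0)
  x^k = (9.0, 9.0), subgradient = b - a^T x = -25.0
  y^{k+1} = 8.0 + 0.2*-25.0 = 3.0
Step 4: y^k = 3.0, reduced costs: (8.0, 5.0)
  x^k = (0.0, 0.0), subgradient = b - a^T x = 20.0
  y^{k+1} = 3.0 + 0.2*20.0 = 7.0
Dual objective at y_4 = 7.0: reduced costs (0.0, -7.0), box minimizer x = (0.0, 9.0)
g(y_4) = b*y + (c1 - a1*y)*x1 + (c2 - a2*y)*x2 = 20*7.0 + 0.0*0.0 + (-7.0)*9.0 = 140.0 + 0.0 - 63.0 = 77.0


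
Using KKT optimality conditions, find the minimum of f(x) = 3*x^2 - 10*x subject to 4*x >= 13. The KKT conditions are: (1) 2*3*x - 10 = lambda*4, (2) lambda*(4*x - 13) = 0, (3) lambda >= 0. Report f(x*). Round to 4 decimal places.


Step 1: Try lambda = 0 (constraint inactive).
x_unc = 10/(2*3) = 1.6667
Check: 4*1.6667 = 6.6668 < 13 -- violated!
Step 2: Constraint must be active: 4*x = 13
x* = 13/4 = 3.25
lambda = (2*3*3.25 - 10)/4 = 2.375
Step 3: Compute optimal value.
f(x*) = 3*3.25^2 - 10*3.25 = -0.8125


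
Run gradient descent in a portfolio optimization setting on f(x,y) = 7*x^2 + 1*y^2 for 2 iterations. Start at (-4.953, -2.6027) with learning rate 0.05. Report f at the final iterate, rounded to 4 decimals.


Gradient descent on f(x,y) = 7*x^2 + 1*y^2.
Starting point: (-4.953, -2.6027), alpha = 0.05
Step 1: grad_x = 2*7*-4.953 = -69.342, grad_y = 2*1*-2.6027 = -5.2054
  x_1 = -4.953 - 0.05*-69.342 = -1.4859
  y_1 = -2.6027 - 0.05*-5.2054 = -2.3424
Step 2: grad_x = 2*7*-1.4859 = -20.8026, grad_y = 2*1*-2.3424 = -4.6849
  x_2 = -1.4859 - 0.05*-20.8026 = -0.4458
  y_2 = -2.3424 - 0.05*-4.6849 = -2.1082
f(-0.4458, -2.1082) = 7*(-0.4458)^2 + 1*(-2.1082)^2 = 5.8354


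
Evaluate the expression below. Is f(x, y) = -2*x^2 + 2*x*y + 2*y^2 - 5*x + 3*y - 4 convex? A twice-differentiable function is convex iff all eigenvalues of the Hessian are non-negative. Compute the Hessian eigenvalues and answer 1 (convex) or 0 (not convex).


The Hessian of f(x,y) = -2*x^2 + 2*x*y + 2*y^2 - 5*x + 3*y - 4 is:
H = [[-4, 2], [2, 4]]
Trace = -4 + 4 = 0
Determinant = -4*4 - (2)^2 = -20
Discriminant = (0)^2 - 4*-20 = 80.0
Eigenvalues: lambda_1 = -4.4721, lambda_2 = 4.4721
The function is not convex.

0


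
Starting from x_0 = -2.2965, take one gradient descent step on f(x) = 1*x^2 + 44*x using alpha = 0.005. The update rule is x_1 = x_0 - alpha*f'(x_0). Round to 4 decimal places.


We compute the gradient at x_0 and apply the update.
f'(x) = 2*x + 44
f'(-2.2965) = 2*-2.2965 + 44 = 39.407
x_1 = -2.2965 - 0.005*39.407 = -2.4935


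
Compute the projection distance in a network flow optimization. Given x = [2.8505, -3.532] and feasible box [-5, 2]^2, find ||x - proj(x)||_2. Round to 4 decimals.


Project each component onto [-5, 2].
clip(2.8505) = 2.0, clip(-3.532) = -3.532
Projection = [2.0, -3.532]
Squared diffs: [0.7234, 0.0]
Distance = sqrt(0.7234) = 0.8505


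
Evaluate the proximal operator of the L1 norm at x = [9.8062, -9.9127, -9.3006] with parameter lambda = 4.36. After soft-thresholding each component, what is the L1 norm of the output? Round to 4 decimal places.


Soft-thresholding with lambda = 4.36:
prox(9.8062) = sign(9.8062)*max(|9.8062| - 4.36, 0) = 5.4462
prox(-9.9127) = sign(-9.9127)*max(|-9.9127| - 4.36, 0) = -5.5527
prox(-9.3006) = sign(-9.3006)*max(|-9.3006| - 4.36, 0) = -4.9406
prox(x) = [5.4462, -5.5527, -4.9406]
||prox(x)||_1 = 5.4462 + 5.5527 + 4.9406 = 15.9395


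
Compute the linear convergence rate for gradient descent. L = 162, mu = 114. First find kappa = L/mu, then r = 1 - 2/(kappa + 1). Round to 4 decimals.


Step 1: Compute the condition number.
kappa = L/mu = 162/114 = 1.4211
Step 2: Compute the convergence rate.
r = 1 - 2/(kappa + 1) = 1 - 2*mu/(L + mu) = (L - mu)/(L + mu) = 48/276 = 0.1739


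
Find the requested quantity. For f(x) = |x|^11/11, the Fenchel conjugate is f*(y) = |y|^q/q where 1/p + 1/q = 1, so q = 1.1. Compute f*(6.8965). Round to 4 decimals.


The conjugate exponent q satisfies 1/p + 1/q = 1.
p = 11, so q = 11/(11 - 1) = 1.1
|y|^q = 6.8965^1.1 = 8.3655
f*(6.8965) = 8.3655 / 1.1 = 7.605


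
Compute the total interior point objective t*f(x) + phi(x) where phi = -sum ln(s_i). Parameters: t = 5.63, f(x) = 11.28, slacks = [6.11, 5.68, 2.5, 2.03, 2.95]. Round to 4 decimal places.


Step 1: Compute log-barrier.
ln values: [1.8099, 1.737, 0.9163, 0.708, 1.0818]
phi = -(1.8099 + 1.737 + 0.9163 + 0.708 + 1.0818) = -6.253
Step 2: Compute augmented objective.
t*f(x) = 5.63*11.28 = 63.5064
Total = 63.5064 - 6.253 = 57.2534


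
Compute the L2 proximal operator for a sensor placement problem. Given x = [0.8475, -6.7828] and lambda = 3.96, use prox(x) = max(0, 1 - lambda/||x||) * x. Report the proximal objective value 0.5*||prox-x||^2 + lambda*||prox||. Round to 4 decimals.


Step 1: Compute ||x||.
||x|| = 6.8355
Step 2: Compute scaling factor.
scale = max(0, 1 - 3.96/6.8355) = 0.4207
Step 3: prox(x) = [0.3565, -2.8534]
||prox(x)|| = 2.8755
Step 4: Proximal objective.
0.5*||prox-x||^2 = 7.8408
lambda*||prox|| = 11.387
Total = 19.2279


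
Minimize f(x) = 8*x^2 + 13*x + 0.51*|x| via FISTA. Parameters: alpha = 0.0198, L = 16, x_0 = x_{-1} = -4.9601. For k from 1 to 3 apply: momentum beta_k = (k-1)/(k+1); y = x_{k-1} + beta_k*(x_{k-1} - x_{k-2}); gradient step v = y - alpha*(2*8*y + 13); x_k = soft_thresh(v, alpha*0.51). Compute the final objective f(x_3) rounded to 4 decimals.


FISTA on f(x) = 8*x^2 + 13*x + 0.51*|x|
L = 16, alpha = 0.0198
Iteration 1: beta = 0.0, y = -4.9601 + 0.0*(-4.9601 + 4.9601) = -4.9601
  grad(y) = -66.3616, v = y - alpha*grad = -3.6461
  prox(v) = soft_thresh(-3.6461, 0.0101) = -3.636
Iteration 2: beta = 0.3333, y = -3.636 + 0.3333*(-3.636 + 4.9601) = -3.1947
  grad(y) = -38.115, v = y - alpha*grad = -2.44
  prox(v) = soft_thresh(-2.44, 0.0101) = -2.4299
Iteration 3: beta = 0.5, y = -2.4299 + 0.5*(-2.4299 + 3.636) = -1.8268
  grad(y) = -16.2296, v = y - alpha*grad = -1.5055
  prox(v) = soft_thresh(-1.5055, 0.0101) = -1.4954
f(x_3) = 8*(-1.4954)^2 + 13*(-1.4954) + 0.51*|-1.4954| = -0.7877


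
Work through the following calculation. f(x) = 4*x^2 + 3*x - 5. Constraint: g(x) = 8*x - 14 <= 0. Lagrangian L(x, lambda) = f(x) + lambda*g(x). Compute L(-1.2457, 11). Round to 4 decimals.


Step 1: Evaluate f(x).
f(-1.2457) = 4*(-1.2457)^2 + 3*(-1.2457) - 5 = -2.53
Step 2: Evaluate g(x).
g(-1.2457) = 8*-1.2457 - 14 = -23.9656
Step 3: Compute Lagrangian.
L = -2.53 + 11*-23.9656 = -266.1516


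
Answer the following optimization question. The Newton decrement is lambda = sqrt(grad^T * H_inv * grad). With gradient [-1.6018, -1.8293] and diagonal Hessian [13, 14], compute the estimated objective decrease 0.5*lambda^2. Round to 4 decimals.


Step 1: H is diagonal, so H^(-1) * g = [-0.1232, -0.1307].
Step 2: g^T H^(-1) g = sum_i g_i^2 / H_ii
  = (-1.6018)^2/13 + (-1.8293)^2/14
  = 0.1974 + 0.239 = 0.4364
Step 3: Objective decrease = 0.5 * g^T H^(-1) g = 0.2182


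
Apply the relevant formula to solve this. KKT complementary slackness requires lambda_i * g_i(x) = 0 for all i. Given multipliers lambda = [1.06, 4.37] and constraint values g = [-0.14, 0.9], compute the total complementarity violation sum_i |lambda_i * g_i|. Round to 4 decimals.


KKT complementary slackness check:
lambda_1 * g_1 = 1.06 * -0.14 = -0.1484
lambda_2 * g_2 = 4.37 * 0.9 = 3.933
Total violation = 0.1484 + 3.933 = 4.0814


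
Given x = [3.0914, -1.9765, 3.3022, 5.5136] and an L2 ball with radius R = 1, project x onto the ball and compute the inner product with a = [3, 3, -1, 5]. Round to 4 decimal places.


Step 1: Compute ||x|| (intermediates to 6 decimals).
||x|| = sqrt(3.0914^2 + (-1.9765)^2 + 3.3022^2 + 5.5136^2) = 7.400515
Step 2: Project.
Since ||x|| > R, scale = R/||x|| = 1/7.400515 = 0.135126, proj(x) = scale * x
proj(x) = [0.417729, -0.267077, 0.446213, 0.745031]
Step 3: Dot product.
a^T * proj(x) = 3*0.417729 + 3*(-0.267077) - 1*0.446213 + 5*0.745031 = 3.7309


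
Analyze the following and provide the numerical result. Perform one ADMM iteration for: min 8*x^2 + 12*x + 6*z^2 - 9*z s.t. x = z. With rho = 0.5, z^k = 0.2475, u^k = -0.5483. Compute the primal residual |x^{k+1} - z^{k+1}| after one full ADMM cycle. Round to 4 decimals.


ADMM iteration with rho = 0.5, z^k = 0.2475, u^k = -0.5483
Step 1: x-update.
Minimize 8*x^2 + 12*x + (0.5/2)*(x - 0.2475 - 0.5483)^2
FOC: (2*8 + 0.5)*x = -12 + 0.5*(0.2475 + 0.5483)
x^{k+1} = -0.7032
Step 2: z-update.
Minimize 6*z^2 - 9*z + (0.5/2)*(-0.7032 - z - 0.5483)^2
FOC: (2*6 + 0.5)*z = 9 + 0.5*(-0.7032 - 0.5483)
z^{k+1} = 0.6699
Step 3: u-update.
u^{k+1} = -0.5483 - 0.7032 - 0.6699 = -1.9214
Step 4: Primal residual = |-0.7032 - 0.6699| = 1.3731


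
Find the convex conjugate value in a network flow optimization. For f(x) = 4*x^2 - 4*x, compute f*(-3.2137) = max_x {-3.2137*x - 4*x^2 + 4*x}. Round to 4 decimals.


f*(y) = sup_x {y*x - a*x^2 - b*x} = sup_x {(y-b)*x - a*x^2}
FOC: (y - b) - 2a*x = 0 => x* = (y - b)/(2a)
x* = (-3.2137 + 4)/(2*4) = 0.0983
f*(-3.2137) = (y-b)^2/(4a) = (-3.2137 + 4)^2/(4*4)
= 0.6183/16 = 0.0386


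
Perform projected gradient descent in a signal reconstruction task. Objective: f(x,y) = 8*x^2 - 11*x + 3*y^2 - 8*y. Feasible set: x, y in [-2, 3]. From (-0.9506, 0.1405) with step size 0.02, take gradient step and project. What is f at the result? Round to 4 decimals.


Step 1: Compute gradient at (-0.9506, 0.1405).
grad_x = 2*8*-0.9506 - 11 = -26.2096
grad_y = 2*3*0.1405 - 8 = -7.157
Step 2: Gradient step.
x_raw = -0.9506 - 0.02*-26.2096 = -0.4264
y_raw = 0.1405 - 0.02*-7.157 = 0.2836
Step 3: Project onto [-2, 3].
x_proj = clip(-0.4264) = -0.4264
y_proj = clip(0.2836) = 0.2836
Step 4: Evaluate f.
f(-0.4264, 0.2836) = 4.1173


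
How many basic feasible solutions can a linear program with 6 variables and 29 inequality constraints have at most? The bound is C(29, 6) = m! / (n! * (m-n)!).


Each vertex corresponds to some choice of n active constraints out of m, so the number of vertices is at most C(m, n) = m! / (n!(m-n)!).
m = 29, n = 6
Numerator: 29 * 28 * 27 * 26 * 25 * 24
Denominator: 6! = 720
C(29, 6) = 475020


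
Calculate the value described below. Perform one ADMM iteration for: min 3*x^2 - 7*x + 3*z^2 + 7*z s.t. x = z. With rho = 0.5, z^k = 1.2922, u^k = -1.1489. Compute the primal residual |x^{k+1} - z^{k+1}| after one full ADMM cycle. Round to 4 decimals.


ADMM iteration with rho = 0.5, z^k = 1.2922, u^k = -1.1489
Step 1: x-update.
Minimize 3*x^2 - 7*x + (0.5/2)*(x - 1.2922 - 1.1489)^2
FOC: (2*3 + 0.5)*x = 7 + 0.5*(1.2922 + 1.1489)
x^{k+1} = 1.2647
Step 2: z-update.
Minimize 3*z^2 + 7*z + (0.5/2)*(1.2647 - z - 1.1489)^2
FOC: (2*3 + 0.5)*z = -7 + 0.5*(1.2647 - 1.1489)
z^{k+1} = -1.068
Step 3: u-update.
u^{k+1} = -1.1489 + 1.2647 + 1.068 = 1.1838
Step 4: Primal residual = |1.2647 + 1.068| = 2.3327


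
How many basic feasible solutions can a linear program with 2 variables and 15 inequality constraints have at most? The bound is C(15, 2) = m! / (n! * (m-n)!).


Each vertex corresponds to some choice of n active constraints out of m, so the number of vertices is at most C(m, n) = m! / (n!(m-n)!).
m = 15, n = 2
Numerator: 15 * 14
Denominator: 2! = 2
C(15, 2) = 105


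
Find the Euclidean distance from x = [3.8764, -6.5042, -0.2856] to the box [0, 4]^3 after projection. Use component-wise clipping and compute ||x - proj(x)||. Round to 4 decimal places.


Project each component onto [0, 4].
clip(3.8764) = 3.8764, clip(-6.5042) = 0.0, clip(-0.2856) = 0.0
Projection = [3.8764, 0.0, 0.0]
Squared diffs: [0.0, 42.3046, 0.0816]
Distance = sqrt(42.3862) = 6.5105


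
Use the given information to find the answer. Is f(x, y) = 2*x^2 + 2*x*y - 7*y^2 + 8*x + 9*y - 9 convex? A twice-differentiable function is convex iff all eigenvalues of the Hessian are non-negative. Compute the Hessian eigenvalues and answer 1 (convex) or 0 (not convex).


The Hessian of f(x,y) = 2*x^2 + 2*x*y - 7*y^2 + 8*x + 9*y - 9 is:
H = [[4, 2], [2, -14]]
Trace = 4 - 14 = -10
Determinant = 4*-14 - (2)^2 = -60
Discriminant = (-10)^2 - 4*-60 = 340.0
Eigenvalues: lambda_1 = -14.2195, lambda_2 = 4.2195
The function is not convex.

0


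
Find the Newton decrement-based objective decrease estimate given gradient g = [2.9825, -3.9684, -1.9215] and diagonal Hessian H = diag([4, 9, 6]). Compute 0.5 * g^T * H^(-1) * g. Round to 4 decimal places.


Step 1: H is diagonal, so H^(-1) * g = [0.7456, -0.4409, -0.3203].
Step 2: g^T H^(-1) g = sum_i g_i^2 / H_ii
  = (2.9825)^2/4 + (-3.9684)^2/9 + (-1.9215)^2/6
  = 2.2238 + 1.7498 + 0.6154 = 4.589
Step 3: Objective decrease = 0.5 * g^T H^(-1) g = 2.2945


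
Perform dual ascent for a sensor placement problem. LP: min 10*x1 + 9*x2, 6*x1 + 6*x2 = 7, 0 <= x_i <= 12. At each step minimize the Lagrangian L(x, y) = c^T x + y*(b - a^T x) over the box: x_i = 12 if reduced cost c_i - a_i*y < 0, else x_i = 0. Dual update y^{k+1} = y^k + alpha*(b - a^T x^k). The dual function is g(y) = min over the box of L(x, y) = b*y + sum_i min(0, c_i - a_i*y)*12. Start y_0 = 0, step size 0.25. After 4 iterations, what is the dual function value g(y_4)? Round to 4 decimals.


Dual ascent for LP: min 10*x1 + 9*x2, 6*x1 + 6*x2 = 7, 0 <= x_i <= 12
Step 1: y^k = 0.0, reduced costs: (10.0, 9.0)
  x^k = (0.0, 0.0), subgradient = b - a^T x = 7.0
  y^{k+1} = 0.0 + 0.25*7.0 = 1.75
Step 2: y^k = 1.75, reduced costs: (-0.5, -1.5)
  x^k = (12.0, 12.0), subgradient = b - a^T x = -137.0
  y^{k+1} = 1.75 + 0.25*-137.0 = -32.5
Step 3: y^k = -32.5, reduced costs: (205.0, 204.0)
  x^k = (0.0, 0.0), subgradient = b - a^T x = 7.0
  y^{k+1} = -32.5 + 0.25*7.0 = -30.75
Step 4: y^k = -30.75, reduced costs: (194.5, 193.5)
  x^k = (0.0, 0.0), subgradient = b - a^T x = 7.0
  y^{k+1} = -30.75 + 0.25*7.0 = -29.0
Dual objective at y_4 = -29.0: reduced costs (184.0, 183.0), box minimizer x = (0.0, 0.0)
g(y_4) = b*y + (c1 - a1*y)*x1 + (c2 - a2*y)*x2 = 7*(-29.0) + 184.0*0.0 + 183.0*0.0 = -203.0 + 0.0 + 0.0 = -203.0


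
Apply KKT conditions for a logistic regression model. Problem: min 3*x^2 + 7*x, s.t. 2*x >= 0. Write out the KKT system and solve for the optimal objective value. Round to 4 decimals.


Step 1: Try lambda = 0 (constraint inactive).
x_unc = -7/(2*3) = -1.1667
Check: 2*-1.1667 = -2.3334 < 0 -- violated!
Step 2: Constraint must be active: 2*x = 0
x* = 0/2 = 0.0
lambda = (2*3*0.0 + 7)/2 = 3.5
Step 3: Compute optimal value.
f(x*) = 3*0.0^2 + 7*0.0 = 0.0


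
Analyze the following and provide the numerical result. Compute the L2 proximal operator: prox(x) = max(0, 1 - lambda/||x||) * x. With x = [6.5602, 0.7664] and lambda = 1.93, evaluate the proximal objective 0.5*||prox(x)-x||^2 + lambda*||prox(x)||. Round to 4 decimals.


Step 1: Compute ||x||.
||x|| = 6.6048
Step 2: Compute scaling factor.
scale = max(0, 1 - 1.93/6.6048) = 0.7078
Step 3: prox(x) = [4.6432, 0.5424]
||prox(x)|| = 4.6748
Step 4: Proximal objective.
0.5*||prox-x||^2 = 1.8625
lambda*||prox|| = 9.0224
Total = 10.8848


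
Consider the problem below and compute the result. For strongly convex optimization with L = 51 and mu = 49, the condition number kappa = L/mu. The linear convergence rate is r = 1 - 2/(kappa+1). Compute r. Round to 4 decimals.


Step 1: Compute the condition number.
kappa = L/mu = 51/49 = 1.0408
Step 2: Compute the convergence rate.
r = 1 - 2/(kappa + 1) = 1 - 2*mu/(L + mu) = (L - mu)/(L + mu) = 2/100 = 0.02


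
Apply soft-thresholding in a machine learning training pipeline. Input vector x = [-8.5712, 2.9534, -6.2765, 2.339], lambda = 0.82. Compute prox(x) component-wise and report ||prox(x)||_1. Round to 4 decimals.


Soft-thresholding with lambda = 0.82:
prox(-8.5712) = sign(-8.5712)*max(|-8.5712| - 0.82, 0) = -7.7512
prox(2.9534) = sign(2.9534)*max(|2.9534| - 0.82, 0) = 2.1334
prox(-6.2765) = sign(-6.2765)*max(|-6.2765| - 0.82, 0) = -5.4565
prox(2.339) = sign(2.339)*max(|2.339| - 0.82, 0) = 1.519
prox(x) = [-7.7512, 2.1334, -5.4565, 1.519]
||prox(x)||_1 = 7.7512 + 2.1334 + 5.4565 + 1.519 = 16.8601


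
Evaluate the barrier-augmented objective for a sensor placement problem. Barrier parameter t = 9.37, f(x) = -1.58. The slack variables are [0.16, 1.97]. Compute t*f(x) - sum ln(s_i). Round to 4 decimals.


Step 1: Compute log-barrier.
ln values: [-1.8326, 0.678]
phi = -(-1.8326 + 0.678) = 1.1545
Step 2: Compute augmented objective.
t*f(x) = 9.37*-1.58 = -14.8046
Total = -14.8046 + 1.1545 = -13.6501


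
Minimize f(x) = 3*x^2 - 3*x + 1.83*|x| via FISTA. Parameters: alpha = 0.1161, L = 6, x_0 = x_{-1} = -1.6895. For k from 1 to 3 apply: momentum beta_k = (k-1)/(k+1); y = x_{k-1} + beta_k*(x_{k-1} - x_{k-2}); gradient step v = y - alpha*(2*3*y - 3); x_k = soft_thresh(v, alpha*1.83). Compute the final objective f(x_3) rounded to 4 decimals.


FISTA on f(x) = 3*x^2 - 3*x + 1.83*|x|
L = 6, alpha = 0.1161
Iteration 1: beta = 0.0, y = -1.6895 + 0.0*(-1.6895 + 1.6895) = -1.6895
  grad(y) = -13.137, v = y - alpha*grad = -0.1643
  prox(v) = soft_thresh(-0.1643, 0.2125) = 0.0
Iteration 2: beta = 0.3333, y = 0.0 + 0.3333*(0.0 + 1.6895) = 0.5632
  grad(y) = 0.379, v = y - alpha*grad = 0.5192
  prox(v) = soft_thresh(0.5192, 0.2125) = 0.3067
Iteration 3: beta = 0.5, y = 0.3067 + 0.5*(0.3067 - 0.0) = 0.4601
  grad(y) = -0.2397, v = y - alpha*grad = 0.4879
  prox(v) = soft_thresh(0.4879, 0.2125) = 0.2754
f(x_3) = 3*0.2754^2 - 3*0.2754 + 1.83*|0.2754| = -0.0947


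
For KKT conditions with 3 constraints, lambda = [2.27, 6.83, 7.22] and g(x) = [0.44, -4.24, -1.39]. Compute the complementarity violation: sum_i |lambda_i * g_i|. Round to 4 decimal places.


KKT complementary slackness check:
lambda_1 * g_1 = 2.27 * 0.44 = 0.9988
lambda_2 * g_2 = 6.83 * -4.24 = -28.9592
lambda_3 * g_3 = 7.22 * -1.39 = -10.0358
Total violation = 0.9988 + 28.9592 + 10.0358 = 39.9938


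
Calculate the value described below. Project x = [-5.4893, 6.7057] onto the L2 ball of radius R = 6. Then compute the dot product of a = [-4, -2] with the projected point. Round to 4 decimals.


Step 1: Compute ||x|| (intermediates to 6 decimals).
||x|| = sqrt((-5.4893)^2 + 6.7057^2) = 8.665958
Step 2: Project.
Since ||x|| > R, scale = R/||x|| = 6/8.665958 = 0.692364, proj(x) = scale * x
proj(x) = [-3.800594, 4.642785]
Step 3: Dot product.
a^T * proj(x) = -4*(-3.800594) - 2*4.642785 = 5.9168


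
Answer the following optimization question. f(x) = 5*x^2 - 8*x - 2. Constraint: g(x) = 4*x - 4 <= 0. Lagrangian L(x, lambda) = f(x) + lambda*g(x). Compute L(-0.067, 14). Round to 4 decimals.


Step 1: Evaluate f(x).
f(-0.067) = 5*(-0.067)^2 - 8*(-0.067) - 2 = -1.4416
Step 2: Evaluate g(x).
g(-0.067) = 4*-0.067 - 4 = -4.268
Step 3: Compute Lagrangian.
L = -1.4416 + 14*-4.268 = -61.1936


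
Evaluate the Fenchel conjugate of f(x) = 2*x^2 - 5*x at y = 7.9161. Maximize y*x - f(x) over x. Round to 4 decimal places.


f*(y) = sup_x {y*x - a*x^2 - b*x} = sup_x {(y-b)*x - a*x^2}
FOC: (y - b) - 2a*x = 0 => x* = (y - b)/(2a)
x* = (7.9161 + 5)/(2*2) = 3.229
f*(7.9161) = (y-b)^2/(4a) = (7.9161 + 5)^2/(4*2)
= 166.8256/8 = 20.8532


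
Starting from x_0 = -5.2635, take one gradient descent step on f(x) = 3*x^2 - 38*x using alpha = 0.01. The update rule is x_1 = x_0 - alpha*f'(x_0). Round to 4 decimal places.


We compute the gradient at x_0 and apply the update.
f'(x) = 6*x - 38
f'(-5.2635) = 6*-5.2635 - 38 = -69.581
x_1 = -5.2635 - 0.01*-69.581 = -4.5677


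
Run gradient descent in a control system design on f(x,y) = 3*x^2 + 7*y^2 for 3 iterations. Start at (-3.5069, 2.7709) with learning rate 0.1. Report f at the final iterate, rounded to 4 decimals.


Gradient descent on f(x,y) = 3*x^2 + 7*y^2.
Starting point: (-3.5069, 2.7709), alpha = 0.1
Step 1: grad_x = 2*3*-3.5069 = -21.0414, grad_y = 2*7*2.7709 = 38.7926
  x_1 = -3.5069 - 0.1*-21.0414 = -1.4028
  y_1 = 2.7709 - 0.1*38.7926 = -1.1084
Step 2: grad_x = 2*3*-1.4028 = -8.4166, grad_y = 2*7*-1.1084 = -15.517
  x_2 = -1.4028 - 0.1*-8.4166 = -0.5611
  y_2 = -1.1084 - 0.1*-15.517 = 0.4433
Step 3: grad_x = 2*3*-0.5611 = -3.3666, grad_y = 2*7*0.4433 = 6.2068
  x_3 = -0.5611 - 0.1*-3.3666 = -0.2244
  y_3 = 0.4433 - 0.1*6.2068 = -0.1773
f(-0.2244, -0.1773) = 3*(-0.2244)^2 + 7*(-0.1773)^2 = 0.3713


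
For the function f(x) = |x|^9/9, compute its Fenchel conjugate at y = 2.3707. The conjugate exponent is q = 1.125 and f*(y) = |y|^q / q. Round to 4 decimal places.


The conjugate exponent q satisfies 1/p + 1/q = 1.
p = 9, so q = 9/(9 - 1) = 1.125
|y|^q = 2.3707^1.125 = 2.6408
f*(2.3707) = 2.6408 / 1.125 = 2.3474


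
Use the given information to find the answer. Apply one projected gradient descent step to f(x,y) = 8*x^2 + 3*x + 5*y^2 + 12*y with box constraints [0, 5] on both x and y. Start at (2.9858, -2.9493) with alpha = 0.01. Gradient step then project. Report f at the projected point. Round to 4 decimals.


Step 1: Compute gradient at (2.9858, -2.9493).
grad_x = 2*8*2.9858 + 3 = 50.7728
grad_y = 2*5*-2.9493 + 12 = -17.493
Step 2: Gradient step.
x_raw = 2.9858 - 0.01*50.7728 = 2.4781
y_raw = -2.9493 - 0.01*-17.493 = -2.7744
Step 3: Project onto [0, 5].
x_proj = clip(2.4781) = 2.4781
y_proj = clip(-2.7744) = 0.0
Step 4: Evaluate f.
f(2.4781, 0.0) = 56.5609


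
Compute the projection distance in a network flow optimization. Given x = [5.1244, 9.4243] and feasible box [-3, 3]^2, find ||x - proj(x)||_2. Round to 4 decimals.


Project each component onto [-3, 3].
clip(5.1244) = 3.0, clip(9.4243) = 3.0
Projection = [3.0, 3.0]
Squared diffs: [4.5131, 41.2716]
Distance = sqrt(45.7847) = 6.7664


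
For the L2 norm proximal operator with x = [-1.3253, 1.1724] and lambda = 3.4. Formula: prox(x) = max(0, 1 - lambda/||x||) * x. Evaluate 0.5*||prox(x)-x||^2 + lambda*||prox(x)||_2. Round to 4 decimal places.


Step 1: Compute ||x||.
||x|| = 1.7694
Step 2: Compute scaling factor.
scale = max(0, 1 - 3.4/1.7694) = 0.0
Step 3: prox(x) = [-0.0, 0.0]
||prox(x)|| = 0.0
Step 4: Proximal objective.
0.5*||prox-x||^2 = 1.5655
lambda*||prox|| = 0.0
Total = 1.5655


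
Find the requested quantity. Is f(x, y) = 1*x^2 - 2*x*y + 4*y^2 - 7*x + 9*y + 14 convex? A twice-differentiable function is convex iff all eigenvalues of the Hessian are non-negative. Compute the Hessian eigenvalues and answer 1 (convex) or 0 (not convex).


The Hessian of f(x,y) = 1*x^2 - 2*x*y + 4*y^2 - 7*x + 9*y + 14 is:
H = [[2, -2], [-2, 8]]
Trace = 2 + 8 = 10
Determinant = 2*8 - (-2)^2 = 12
Discriminant = (10)^2 - 4*12 = 52.0
Eigenvalues: lambda_1 = 1.3944, lambda_2 = 8.6056
The function is convex.

1


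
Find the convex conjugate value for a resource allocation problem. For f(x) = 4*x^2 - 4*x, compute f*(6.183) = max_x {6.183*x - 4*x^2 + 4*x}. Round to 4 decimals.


f*(y) = sup_x {y*x - a*x^2 - b*x} = sup_x {(y-b)*x - a*x^2}
FOC: (y - b) - 2a*x = 0 => x* = (y - b)/(2a)
x* = (6.183 + 4)/(2*4) = 1.2729
f*(6.183) = (y-b)^2/(4a) = (6.183 + 4)^2/(4*4)
= 103.6935/16 = 6.4808


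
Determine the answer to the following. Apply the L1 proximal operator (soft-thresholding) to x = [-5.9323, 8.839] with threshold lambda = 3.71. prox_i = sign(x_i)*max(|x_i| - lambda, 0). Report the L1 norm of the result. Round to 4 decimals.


Soft-thresholding with lambda = 3.71:
prox(-5.9323) = sign(-5.9323)*max(|-5.9323| - 3.71, 0) = -2.2223
prox(8.839) = sign(8.839)*max(|8.839| - 3.71, 0) = 5.129
prox(x) = [-2.2223, 5.129]
||prox(x)||_1 = 2.2223 + 5.129 = 7.3513


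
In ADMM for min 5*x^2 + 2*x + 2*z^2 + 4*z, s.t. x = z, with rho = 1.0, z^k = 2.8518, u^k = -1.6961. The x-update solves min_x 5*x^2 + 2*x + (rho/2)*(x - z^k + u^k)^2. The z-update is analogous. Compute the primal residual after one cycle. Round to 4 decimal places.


ADMM iteration with rho = 1.0, z^k = 2.8518, u^k = -1.6961
Step 1: x-update.
Minimize 5*x^2 + 2*x + (1.0/2)*(x - 2.8518 - 1.6961)^2
FOC: (2*5 + 1.0)*x = -2 + 1.0*(2.8518 + 1.6961)
x^{k+1} = 0.2316
Step 2: z-update.
Minimize 2*z^2 + 4*z + (1.0/2)*(0.2316 - z - 1.6961)^2
FOC: (2*2 + 1.0)*z = -4 + 1.0*(0.2316 - 1.6961)
z^{k+1} = -1.0929
Step 3: u-update.
u^{k+1} = -1.6961 + 0.2316 + 1.0929 = -0.3716
Step 4: Primal residual = |0.2316 + 1.0929| = 1.3245


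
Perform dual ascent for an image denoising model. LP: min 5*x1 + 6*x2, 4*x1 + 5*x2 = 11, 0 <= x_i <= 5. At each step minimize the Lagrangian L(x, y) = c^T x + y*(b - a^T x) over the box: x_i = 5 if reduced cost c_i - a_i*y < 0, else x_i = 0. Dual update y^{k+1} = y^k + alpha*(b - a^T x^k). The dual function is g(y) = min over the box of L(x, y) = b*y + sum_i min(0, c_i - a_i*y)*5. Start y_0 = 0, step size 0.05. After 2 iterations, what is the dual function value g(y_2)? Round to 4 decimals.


Dual ascent for LP: min 5*x1 + 6*x2, 4*x1 + 5*x2 = 11, 0 <= x_i <= 5
Step 1: y^k = 0.0, reduced costs: (5.0, 6.0)
  x^k = (0.0, 0.0), subgradient = b - a^T x = 11.0
  y^{k+1} = 0.0 + 0.05*11.0 = 0.55
Step 2: y^k = 0.55, reduced costs: (2.8, 3.25)
  x^k = (0.0, 0.0), subgradient = b - a^T x = 11.0
  y^{k+1} = 0.55 + 0.05*11.0 = 1.1
Dual objective at y_2 = 1.1: reduced costs (0.6, 0.5), box minimizer x = (0.0, 0.0)
g(y_2) = b*y + (c1 - a1*y)*x1 + (c2 - a2*y)*x2 = 11*1.1 + 0.6*0.0 + 0.5*0.0 = 12.1 + 0.0 + 0.0 = 12.1


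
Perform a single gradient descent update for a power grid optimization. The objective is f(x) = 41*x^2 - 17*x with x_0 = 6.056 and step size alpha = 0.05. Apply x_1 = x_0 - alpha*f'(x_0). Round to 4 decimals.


We compute the gradient at x_0 and apply the update.
f'(x) = 82*x - 17
f'(6.056) = 82*6.056 - 17 = 479.592
x_1 = 6.056 - 0.05*479.592 = -17.9236


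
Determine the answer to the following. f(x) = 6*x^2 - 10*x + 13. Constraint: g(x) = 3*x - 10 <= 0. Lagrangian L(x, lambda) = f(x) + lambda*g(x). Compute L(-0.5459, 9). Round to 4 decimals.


Step 1: Evaluate f(x).
f(-0.5459) = 6*(-0.5459)^2 - 10*(-0.5459) + 13 = 20.247
Step 2: Evaluate g(x).
g(-0.5459) = 3*-0.5459 - 10 = -11.6377
Step 3: Compute Lagrangian.
L = 20.247 + 9*-11.6377 = -84.4923


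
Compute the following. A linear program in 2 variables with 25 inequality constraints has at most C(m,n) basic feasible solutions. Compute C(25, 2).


Each vertex corresponds to some choice of n active constraints out of m, so the number of vertices is at most C(m, n) = m! / (n!(m-n)!).
m = 25, n = 2
Numerator: 25 * 24
Denominator: 2! = 2
C(25, 2) = 300


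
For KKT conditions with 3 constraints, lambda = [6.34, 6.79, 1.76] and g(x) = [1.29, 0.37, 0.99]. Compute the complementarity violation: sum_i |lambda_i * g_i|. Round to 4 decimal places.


KKT complementary slackness check:
lambda_1 * g_1 = 6.34 * 1.29 = 8.1786
lambda_2 * g_2 = 6.79 * 0.37 = 2.5123
lambda_3 * g_3 = 1.76 * 0.99 = 1.7424
Total violation = 8.1786 + 2.5123 + 1.7424 = 12.4333


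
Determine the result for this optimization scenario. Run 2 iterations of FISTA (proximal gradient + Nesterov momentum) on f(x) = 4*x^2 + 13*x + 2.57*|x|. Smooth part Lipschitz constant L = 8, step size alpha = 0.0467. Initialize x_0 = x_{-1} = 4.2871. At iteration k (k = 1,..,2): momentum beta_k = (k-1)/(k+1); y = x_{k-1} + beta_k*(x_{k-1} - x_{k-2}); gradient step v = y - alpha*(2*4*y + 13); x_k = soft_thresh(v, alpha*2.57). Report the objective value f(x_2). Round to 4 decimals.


FISTA on f(x) = 4*x^2 + 13*x + 2.57*|x|
L = 8, alpha = 0.0467
Iteration 1: beta = 0.0, y = 4.2871 + 0.0*(4.2871 - 4.2871) = 4.2871
  grad(y) = 47.2968, v = y - alpha*grad = 2.0783
  prox(v) = soft_thresh(2.0783, 0.12) = 1.9583
Iteration 2: beta = 0.3333, y = 1.9583 + 0.3333*(1.9583 - 4.2871) = 1.1821
  grad(y) = 22.4565, v = y - alpha*grad = 0.1333
  prox(v) = soft_thresh(0.1333, 0.12) = 0.0133
f(x_2) = 4*0.0133^2 + 13*0.0133 + 2.57*|0.0133| = 0.2082


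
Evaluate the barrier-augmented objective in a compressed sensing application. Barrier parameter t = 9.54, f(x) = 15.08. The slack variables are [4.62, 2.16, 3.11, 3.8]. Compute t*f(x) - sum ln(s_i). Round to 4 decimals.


Step 1: Compute log-barrier.
ln values: [1.5304, 0.7701, 1.1346, 1.335]
phi = -(1.5304 + 0.7701 + 1.1346 + 1.335) = -4.7701
Step 2: Compute augmented objective.
t*f(x) = 9.54*15.08 = 143.8632
Total = 143.8632 - 4.7701 = 139.0931


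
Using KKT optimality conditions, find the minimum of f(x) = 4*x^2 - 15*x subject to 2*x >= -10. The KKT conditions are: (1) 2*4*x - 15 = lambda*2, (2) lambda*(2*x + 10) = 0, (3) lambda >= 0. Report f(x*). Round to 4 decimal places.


Step 1: Try lambda = 0 (constraint inactive).
Stationarity: 2*4*x - 15 = 0
x* = 15/(2*4) = 1.875
Check constraint: 2*1.875 = 3.75 >= -10 -- satisfied.
Step 2: Compute optimal value.
f(x*) = 4*1.875^2 - 15*1.875 = -14.0625


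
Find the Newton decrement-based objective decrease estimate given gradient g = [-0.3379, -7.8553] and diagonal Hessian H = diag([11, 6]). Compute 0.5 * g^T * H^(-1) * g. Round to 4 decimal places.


Step 1: H is diagonal, so H^(-1) * g = [-0.0307, -1.3092].
Step 2: g^T H^(-1) g = sum_i g_i^2 / H_ii
  = (-0.3379)^2/11 + (-7.8553)^2/6
  = 0.0104 + 10.2843 = 10.2947
Step 3: Objective decrease = 0.5 * g^T H^(-1) g = 5.1473


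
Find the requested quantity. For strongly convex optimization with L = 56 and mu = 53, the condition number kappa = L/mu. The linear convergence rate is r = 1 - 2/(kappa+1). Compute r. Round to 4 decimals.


Step 1: Compute the condition number.
kappa = L/mu = 56/53 = 1.0566
Step 2: Compute the convergence rate.
r = 1 - 2/(kappa + 1) = 1 - 2*mu/(L + mu) = (L - mu)/(L + mu) = 3/109 = 0.0275


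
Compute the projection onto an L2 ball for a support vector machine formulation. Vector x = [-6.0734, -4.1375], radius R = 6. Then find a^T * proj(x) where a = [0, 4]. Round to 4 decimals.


Step 1: Compute ||x|| (intermediates to 6 decimals).
||x|| = sqrt((-6.0734)^2 + (-4.1375)^2) = 7.348816
Step 2: Project.
Since ||x|| > R, scale = R/||x|| = 6/7.348816 = 0.816458, proj(x) = scale * x
proj(x) = [-4.958676, -3.378095]
Step 3: Dot product.
a^T * proj(x) = 0*(-4.958676) + 4*(-3.378095) = -13.5124
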